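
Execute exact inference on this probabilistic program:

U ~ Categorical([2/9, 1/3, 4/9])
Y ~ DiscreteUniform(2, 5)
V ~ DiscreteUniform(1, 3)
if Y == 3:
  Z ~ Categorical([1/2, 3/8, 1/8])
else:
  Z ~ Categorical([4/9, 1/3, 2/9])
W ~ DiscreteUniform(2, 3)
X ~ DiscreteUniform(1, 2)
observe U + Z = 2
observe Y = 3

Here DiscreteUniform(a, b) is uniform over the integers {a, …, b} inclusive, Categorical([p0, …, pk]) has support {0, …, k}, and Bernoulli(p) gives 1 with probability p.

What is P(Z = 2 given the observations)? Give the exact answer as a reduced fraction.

Enumerate traces; 36 have nonzero weight after conditioning:
  (U=0, Y=3, V=1, Z=2, W=2, X=1) weight 1/1728
  (U=0, Y=3, V=1, Z=2, W=2, X=2) weight 1/1728
  (U=0, Y=3, V=1, Z=2, W=3, X=1) weight 1/1728
  (U=0, Y=3, V=1, Z=2, W=3, X=2) weight 1/1728
  (U=0, Y=3, V=2, Z=2, W=2, X=1) weight 1/1728
  (U=0, Y=3, V=2, Z=2, W=2, X=2) weight 1/1728
  (U=0, Y=3, V=2, Z=2, W=3, X=1) weight 1/1728
  (U=0, Y=3, V=2, Z=2, W=3, X=2) weight 1/1728
  (U=1, Y=3, V=1, Z=1, W=2, X=1) weight 1/384
  (U=2, Y=3, V=1, Z=0, W=2, X=1) weight 1/216
  … 26 more
Group by Z:
  weight(Z=0) = 1/18
  weight(Z=1) = 1/32
  weight(Z=2) = 1/144
Total weight = 1/18 + 1/32 + 1/144 = 3/32
P(Z=0 | obs) = 1/18 / 3/32 = 16/27
P(Z=1 | obs) = 1/32 / 3/32 = 1/3
P(Z=2 | obs) = 1/144 / 3/32 = 2/27

P(Z = 2 | obs) = 2/27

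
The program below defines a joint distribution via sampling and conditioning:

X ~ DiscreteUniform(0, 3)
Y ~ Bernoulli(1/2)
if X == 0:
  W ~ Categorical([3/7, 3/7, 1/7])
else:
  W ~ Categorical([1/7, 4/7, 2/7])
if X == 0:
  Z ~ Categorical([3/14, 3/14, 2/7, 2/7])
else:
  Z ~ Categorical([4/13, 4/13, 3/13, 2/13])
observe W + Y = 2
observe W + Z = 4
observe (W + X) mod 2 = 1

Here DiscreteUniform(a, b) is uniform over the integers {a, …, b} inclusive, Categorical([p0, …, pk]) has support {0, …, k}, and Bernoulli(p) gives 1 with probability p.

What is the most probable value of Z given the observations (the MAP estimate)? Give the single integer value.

Enumerate traces; 4 have nonzero weight after conditioning:
  (X=0, Y=1, W=1, Z=3) weight 3/196
  (X=1, Y=0, W=2, Z=2) weight 3/364
  (X=2, Y=1, W=1, Z=3) weight 1/91
  (X=3, Y=0, W=2, Z=2) weight 3/364
Group by Z:
  weight(Z=2) = 3/182
  weight(Z=3) = 67/2548
Total weight = 3/182 + 67/2548 = 109/2548
P(Z=2 | obs) = 3/182 / 109/2548 = 42/109
P(Z=3 | obs) = 67/2548 / 109/2548 = 67/109
argmax = 3

argmax_v P(Z = v | obs) = 3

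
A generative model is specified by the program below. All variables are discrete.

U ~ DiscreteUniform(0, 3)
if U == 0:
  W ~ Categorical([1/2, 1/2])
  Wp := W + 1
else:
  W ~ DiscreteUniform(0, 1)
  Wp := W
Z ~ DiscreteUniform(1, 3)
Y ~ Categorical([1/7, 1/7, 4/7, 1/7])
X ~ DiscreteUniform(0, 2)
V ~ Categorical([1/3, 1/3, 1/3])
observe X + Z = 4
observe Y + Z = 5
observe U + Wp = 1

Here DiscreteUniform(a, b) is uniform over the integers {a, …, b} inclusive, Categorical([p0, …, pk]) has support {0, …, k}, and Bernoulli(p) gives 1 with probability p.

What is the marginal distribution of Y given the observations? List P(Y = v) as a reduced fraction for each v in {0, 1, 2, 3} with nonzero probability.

Enumerate traces; 12 have nonzero weight after conditioning:
  (U=0, W=0, Z=2, Y=3, X=2, V=0) weight 1/1512
  (U=0, W=0, Z=2, Y=3, X=2, V=1) weight 1/1512
  (U=0, W=0, Z=2, Y=3, X=2, V=2) weight 1/1512
  (U=0, W=0, Z=3, Y=2, X=1, V=0) weight 1/378
  (U=0, W=0, Z=3, Y=2, X=1, V=1) weight 1/378
  (U=0, W=0, Z=3, Y=2, X=1, V=2) weight 1/378
  (U=1, W=0, Z=2, Y=3, X=2, V=0) weight 1/1512
  (U=1, W=0, Z=2, Y=3, X=2, V=1) weight 1/1512
  … 4 more
Group by Y:
  weight(Y=2) = 1/63
  weight(Y=3) = 1/252
Total weight = 1/63 + 1/252 = 5/252
P(Y=2 | obs) = 1/63 / 5/252 = 4/5
P(Y=3 | obs) = 1/252 / 5/252 = 1/5

P(Y=2) = 4/5, P(Y=3) = 1/5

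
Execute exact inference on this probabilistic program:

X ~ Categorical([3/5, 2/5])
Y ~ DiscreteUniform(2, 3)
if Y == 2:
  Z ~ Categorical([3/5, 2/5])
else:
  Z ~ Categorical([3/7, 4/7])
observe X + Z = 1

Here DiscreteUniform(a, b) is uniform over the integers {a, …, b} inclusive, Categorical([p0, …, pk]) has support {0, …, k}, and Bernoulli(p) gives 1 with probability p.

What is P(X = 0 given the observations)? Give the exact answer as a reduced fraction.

P(X = 0 | obs) = 17/29

Enumerate traces; 4 have nonzero weight after conditioning:
  (X=0, Y=2, Z=1) weight 3/25
  (X=0, Y=3, Z=1) weight 6/35
  (X=1, Y=2, Z=0) weight 3/25
  (X=1, Y=3, Z=0) weight 3/35
Group by X:
  weight(X=0) = 51/175
  weight(X=1) = 36/175
Total weight = 51/175 + 36/175 = 87/175
P(X=0 | obs) = 51/175 / 87/175 = 17/29
P(X=1 | obs) = 36/175 / 87/175 = 12/29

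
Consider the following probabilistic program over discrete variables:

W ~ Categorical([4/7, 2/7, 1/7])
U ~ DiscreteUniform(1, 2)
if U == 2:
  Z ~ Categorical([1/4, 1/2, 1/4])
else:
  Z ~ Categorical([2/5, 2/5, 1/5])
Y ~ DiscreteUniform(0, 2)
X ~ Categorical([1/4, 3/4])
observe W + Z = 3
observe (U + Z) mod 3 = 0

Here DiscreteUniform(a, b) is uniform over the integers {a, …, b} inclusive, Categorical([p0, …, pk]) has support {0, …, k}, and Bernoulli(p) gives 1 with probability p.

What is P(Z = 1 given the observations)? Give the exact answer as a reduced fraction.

Enumerate traces; 12 have nonzero weight after conditioning:
  (W=1, U=1, Z=2, Y=0, X=0) weight 1/420
  (W=1, U=1, Z=2, Y=0, X=1) weight 1/140
  (W=1, U=1, Z=2, Y=1, X=0) weight 1/420
  (W=1, U=1, Z=2, Y=1, X=1) weight 1/140
  (W=1, U=1, Z=2, Y=2, X=0) weight 1/420
  (W=1, U=1, Z=2, Y=2, X=1) weight 1/140
  (W=2, U=2, Z=1, Y=0, X=0) weight 1/336
  (W=2, U=2, Z=1, Y=0, X=1) weight 1/112
  … 4 more
Group by Z:
  weight(Z=1) = 1/28
  weight(Z=2) = 1/35
Total weight = 1/28 + 1/35 = 9/140
P(Z=1 | obs) = 1/28 / 9/140 = 5/9
P(Z=2 | obs) = 1/35 / 9/140 = 4/9

P(Z = 1 | obs) = 5/9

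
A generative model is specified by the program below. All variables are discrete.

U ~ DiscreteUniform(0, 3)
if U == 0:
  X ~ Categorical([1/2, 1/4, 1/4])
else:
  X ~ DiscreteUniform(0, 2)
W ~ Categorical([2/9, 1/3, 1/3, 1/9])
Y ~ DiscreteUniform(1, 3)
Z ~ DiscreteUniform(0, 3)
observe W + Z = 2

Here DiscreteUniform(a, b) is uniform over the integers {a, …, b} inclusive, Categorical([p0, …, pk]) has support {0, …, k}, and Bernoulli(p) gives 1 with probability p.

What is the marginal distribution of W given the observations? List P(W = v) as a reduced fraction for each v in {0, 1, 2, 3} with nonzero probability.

P(W=0) = 1/4, P(W=1) = 3/8, P(W=2) = 3/8

Enumerate traces; 108 have nonzero weight after conditioning:
  (U=0, X=0, W=0, Y=1, Z=2) weight 1/432
  (U=0, X=0, W=0, Y=2, Z=2) weight 1/432
  (U=0, X=0, W=0, Y=3, Z=2) weight 1/432
  (U=0, X=0, W=1, Y=1, Z=1) weight 1/288
  (U=0, X=0, W=1, Y=2, Z=1) weight 1/288
  (U=0, X=0, W=1, Y=3, Z=1) weight 1/288
  (U=0, X=0, W=2, Y=1, Z=0) weight 1/288
  (U=0, X=0, W=2, Y=2, Z=0) weight 1/288
  … 100 more
Group by W:
  weight(W=0) = 1/18
  weight(W=1) = 1/12
  weight(W=2) = 1/12
Total weight = 1/18 + 1/12 + 1/12 = 2/9
P(W=0 | obs) = 1/18 / 2/9 = 1/4
P(W=1 | obs) = 1/12 / 2/9 = 3/8
P(W=2 | obs) = 1/12 / 2/9 = 3/8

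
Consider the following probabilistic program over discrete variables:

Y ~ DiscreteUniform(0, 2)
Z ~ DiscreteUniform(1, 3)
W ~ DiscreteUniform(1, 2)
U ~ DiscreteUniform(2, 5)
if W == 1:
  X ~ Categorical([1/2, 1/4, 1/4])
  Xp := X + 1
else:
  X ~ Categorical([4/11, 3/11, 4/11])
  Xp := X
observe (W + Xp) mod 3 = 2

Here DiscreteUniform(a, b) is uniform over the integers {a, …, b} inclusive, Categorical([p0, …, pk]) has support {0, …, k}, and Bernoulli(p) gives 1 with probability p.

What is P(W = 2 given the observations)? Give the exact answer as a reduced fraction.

P(W = 2 | obs) = 8/19

Enumerate traces; 72 have nonzero weight after conditioning:
  (Y=0, Z=1, W=1, U=2, X=0) weight 1/144
  (Y=0, Z=1, W=1, U=3, X=0) weight 1/144
  (Y=0, Z=1, W=1, U=4, X=0) weight 1/144
  (Y=0, Z=1, W=1, U=5, X=0) weight 1/144
  (Y=0, Z=1, W=2, U=2, X=0) weight 1/198
  (Y=0, Z=1, W=2, U=3, X=0) weight 1/198
  (Y=0, Z=1, W=2, U=4, X=0) weight 1/198
  (Y=0, Z=1, W=2, U=5, X=0) weight 1/198
  … 64 more
Group by W:
  weight(W=1) = 1/4
  weight(W=2) = 2/11
Total weight = 1/4 + 2/11 = 19/44
P(W=1 | obs) = 1/4 / 19/44 = 11/19
P(W=2 | obs) = 2/11 / 19/44 = 8/19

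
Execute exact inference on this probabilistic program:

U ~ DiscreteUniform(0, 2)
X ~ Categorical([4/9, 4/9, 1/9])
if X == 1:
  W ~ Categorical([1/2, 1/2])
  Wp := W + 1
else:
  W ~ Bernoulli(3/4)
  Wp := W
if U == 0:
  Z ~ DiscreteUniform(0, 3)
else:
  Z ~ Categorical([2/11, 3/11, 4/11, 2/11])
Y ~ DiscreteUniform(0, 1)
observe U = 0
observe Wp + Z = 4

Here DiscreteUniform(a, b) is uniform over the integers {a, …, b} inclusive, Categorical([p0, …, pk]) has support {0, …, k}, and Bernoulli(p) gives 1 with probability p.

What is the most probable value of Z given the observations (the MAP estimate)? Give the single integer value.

Enumerate traces; 8 have nonzero weight after conditioning:
  (U=0, X=0, W=1, Z=3, Y=0) weight 1/72
  (U=0, X=0, W=1, Z=3, Y=1) weight 1/72
  (U=0, X=1, W=0, Z=3, Y=0) weight 1/108
  (U=0, X=1, W=0, Z=3, Y=1) weight 1/108
  (U=0, X=1, W=1, Z=2, Y=0) weight 1/108
  (U=0, X=1, W=1, Z=2, Y=1) weight 1/108
  (U=0, X=2, W=1, Z=3, Y=0) weight 1/288
  (U=0, X=2, W=1, Z=3, Y=1) weight 1/288
Group by Z:
  weight(Z=2) = 1/54
  weight(Z=3) = 23/432
Total weight = 1/54 + 23/432 = 31/432
P(Z=2 | obs) = 1/54 / 31/432 = 8/31
P(Z=3 | obs) = 23/432 / 31/432 = 23/31
argmax = 3

argmax_v P(Z = v | obs) = 3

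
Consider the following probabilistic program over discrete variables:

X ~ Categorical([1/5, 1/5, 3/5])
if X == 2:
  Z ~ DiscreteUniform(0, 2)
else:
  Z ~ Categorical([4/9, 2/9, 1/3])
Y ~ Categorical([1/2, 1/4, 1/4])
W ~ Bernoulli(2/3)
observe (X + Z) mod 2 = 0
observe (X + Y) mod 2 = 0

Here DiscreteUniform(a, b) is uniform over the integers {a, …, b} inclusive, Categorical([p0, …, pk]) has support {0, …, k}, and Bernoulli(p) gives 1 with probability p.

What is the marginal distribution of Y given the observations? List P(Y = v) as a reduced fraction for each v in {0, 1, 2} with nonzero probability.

P(Y=0) = 50/77, P(Y=1) = 2/77, P(Y=2) = 25/77

Enumerate traces; 18 have nonzero weight after conditioning:
  (X=0, Z=0, Y=0, W=0) weight 2/135
  (X=0, Z=0, Y=0, W=1) weight 4/135
  (X=0, Z=0, Y=2, W=0) weight 1/135
  (X=0, Z=0, Y=2, W=1) weight 2/135
  (X=0, Z=2, Y=0, W=0) weight 1/90
  (X=0, Z=2, Y=0, W=1) weight 1/45
  (X=0, Z=2, Y=2, W=0) weight 1/180
  (X=0, Z=2, Y=2, W=1) weight 1/90
  (X=1, Z=1, Y=1, W=0) weight 1/270
  … 9 more
Group by Y:
  weight(Y=0) = 5/18
  weight(Y=1) = 1/90
  weight(Y=2) = 5/36
Total weight = 5/18 + 1/90 + 5/36 = 77/180
P(Y=0 | obs) = 5/18 / 77/180 = 50/77
P(Y=1 | obs) = 1/90 / 77/180 = 2/77
P(Y=2 | obs) = 5/36 / 77/180 = 25/77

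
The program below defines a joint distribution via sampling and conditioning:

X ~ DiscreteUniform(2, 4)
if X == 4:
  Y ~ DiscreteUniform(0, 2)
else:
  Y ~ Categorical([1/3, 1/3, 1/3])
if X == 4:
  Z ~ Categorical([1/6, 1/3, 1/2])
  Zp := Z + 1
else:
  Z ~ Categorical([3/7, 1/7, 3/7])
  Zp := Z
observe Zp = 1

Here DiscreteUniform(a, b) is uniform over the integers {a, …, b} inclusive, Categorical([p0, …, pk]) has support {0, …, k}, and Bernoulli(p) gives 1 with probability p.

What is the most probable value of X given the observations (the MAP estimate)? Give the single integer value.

argmax_v P(X = v | obs) = 4

Enumerate traces; 9 have nonzero weight after conditioning:
  (X=2, Y=0, Z=1) weight 1/63
  (X=2, Y=1, Z=1) weight 1/63
  (X=2, Y=2, Z=1) weight 1/63
  (X=3, Y=0, Z=1) weight 1/63
  (X=3, Y=1, Z=1) weight 1/63
  (X=3, Y=2, Z=1) weight 1/63
  (X=4, Y=0, Z=0) weight 1/54
  (X=4, Y=1, Z=0) weight 1/54
  … 1 more
Group by X:
  weight(X=2) = 1/21
  weight(X=3) = 1/21
  weight(X=4) = 1/18
Total weight = 1/21 + 1/21 + 1/18 = 19/126
P(X=2 | obs) = 1/21 / 19/126 = 6/19
P(X=3 | obs) = 1/21 / 19/126 = 6/19
P(X=4 | obs) = 1/18 / 19/126 = 7/19
argmax = 4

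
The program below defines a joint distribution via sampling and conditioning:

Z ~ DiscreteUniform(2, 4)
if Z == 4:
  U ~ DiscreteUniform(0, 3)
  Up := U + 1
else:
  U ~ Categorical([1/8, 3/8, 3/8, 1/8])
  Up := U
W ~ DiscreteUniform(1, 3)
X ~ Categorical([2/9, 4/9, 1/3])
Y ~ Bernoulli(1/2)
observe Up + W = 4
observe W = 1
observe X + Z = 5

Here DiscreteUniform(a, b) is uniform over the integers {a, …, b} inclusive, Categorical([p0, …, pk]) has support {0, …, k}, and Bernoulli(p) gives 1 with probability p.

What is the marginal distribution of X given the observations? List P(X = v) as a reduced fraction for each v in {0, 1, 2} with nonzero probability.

P(X=1) = 8/11, P(X=2) = 3/11

Enumerate traces; 4 have nonzero weight after conditioning:
  (Z=3, U=3, W=1, X=2, Y=0) weight 1/432
  (Z=3, U=3, W=1, X=2, Y=1) weight 1/432
  (Z=4, U=2, W=1, X=1, Y=0) weight 1/162
  (Z=4, U=2, W=1, X=1, Y=1) weight 1/162
Group by X:
  weight(X=1) = 1/81
  weight(X=2) = 1/216
Total weight = 1/81 + 1/216 = 11/648
P(X=1 | obs) = 1/81 / 11/648 = 8/11
P(X=2 | obs) = 1/216 / 11/648 = 3/11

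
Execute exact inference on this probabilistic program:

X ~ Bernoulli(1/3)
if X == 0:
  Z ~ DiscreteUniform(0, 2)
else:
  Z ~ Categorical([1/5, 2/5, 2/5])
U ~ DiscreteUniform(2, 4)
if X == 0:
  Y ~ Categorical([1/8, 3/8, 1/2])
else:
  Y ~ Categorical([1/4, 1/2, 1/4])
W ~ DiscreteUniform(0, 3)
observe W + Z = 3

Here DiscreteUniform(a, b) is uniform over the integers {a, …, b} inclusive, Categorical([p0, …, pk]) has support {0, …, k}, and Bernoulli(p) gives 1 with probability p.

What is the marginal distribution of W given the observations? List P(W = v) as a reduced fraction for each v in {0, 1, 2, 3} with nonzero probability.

P(W=1) = 16/45, P(W=2) = 16/45, P(W=3) = 13/45

Enumerate traces; 54 have nonzero weight after conditioning:
  (X=0, Z=0, U=2, Y=0, W=3) weight 1/432
  (X=0, Z=0, U=2, Y=1, W=3) weight 1/144
  (X=0, Z=0, U=2, Y=2, W=3) weight 1/108
  (X=0, Z=0, U=3, Y=0, W=3) weight 1/432
  (X=0, Z=0, U=3, Y=1, W=3) weight 1/144
  (X=0, Z=0, U=3, Y=2, W=3) weight 1/108
  (X=0, Z=0, U=4, Y=0, W=3) weight 1/432
  (X=0, Z=0, U=4, Y=1, W=3) weight 1/144
  (X=0, Z=1, U=2, Y=0, W=2) weight 1/432
  (X=0, Z=2, U=2, Y=0, W=1) weight 1/432
  … 44 more
Group by W:
  weight(W=1) = 4/45
  weight(W=2) = 4/45
  weight(W=3) = 13/180
Total weight = 4/45 + 4/45 + 13/180 = 1/4
P(W=1 | obs) = 4/45 / 1/4 = 16/45
P(W=2 | obs) = 4/45 / 1/4 = 16/45
P(W=3 | obs) = 13/180 / 1/4 = 13/45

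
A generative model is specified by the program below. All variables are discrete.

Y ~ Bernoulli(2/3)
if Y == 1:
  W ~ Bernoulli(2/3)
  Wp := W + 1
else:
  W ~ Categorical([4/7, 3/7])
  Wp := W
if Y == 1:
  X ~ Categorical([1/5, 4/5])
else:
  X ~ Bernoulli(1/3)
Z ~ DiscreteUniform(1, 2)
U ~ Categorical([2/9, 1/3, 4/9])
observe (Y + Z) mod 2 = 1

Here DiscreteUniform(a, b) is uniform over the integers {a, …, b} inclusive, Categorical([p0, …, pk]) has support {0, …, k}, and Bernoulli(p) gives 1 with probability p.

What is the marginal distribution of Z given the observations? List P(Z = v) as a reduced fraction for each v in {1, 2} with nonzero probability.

Enumerate traces; 24 have nonzero weight after conditioning:
  (Y=0, W=0, X=0, Z=1, U=0) weight 8/567
  (Y=0, W=0, X=0, Z=1, U=1) weight 4/189
  (Y=0, W=0, X=0, Z=1, U=2) weight 16/567
  (Y=0, W=0, X=1, Z=1, U=0) weight 4/567
  (Y=0, W=0, X=1, Z=1, U=1) weight 2/189
  (Y=0, W=0, X=1, Z=1, U=2) weight 8/567
  (Y=0, W=1, X=0, Z=1, U=0) weight 2/189
  (Y=0, W=1, X=0, Z=1, U=1) weight 1/63
  (Y=1, W=0, X=0, Z=2, U=0) weight 2/405
  … 15 more
Group by Z:
  weight(Z=1) = 1/6
  weight(Z=2) = 1/3
Total weight = 1/6 + 1/3 = 1/2
P(Z=1 | obs) = 1/6 / 1/2 = 1/3
P(Z=2 | obs) = 1/3 / 1/2 = 2/3

P(Z=1) = 1/3, P(Z=2) = 2/3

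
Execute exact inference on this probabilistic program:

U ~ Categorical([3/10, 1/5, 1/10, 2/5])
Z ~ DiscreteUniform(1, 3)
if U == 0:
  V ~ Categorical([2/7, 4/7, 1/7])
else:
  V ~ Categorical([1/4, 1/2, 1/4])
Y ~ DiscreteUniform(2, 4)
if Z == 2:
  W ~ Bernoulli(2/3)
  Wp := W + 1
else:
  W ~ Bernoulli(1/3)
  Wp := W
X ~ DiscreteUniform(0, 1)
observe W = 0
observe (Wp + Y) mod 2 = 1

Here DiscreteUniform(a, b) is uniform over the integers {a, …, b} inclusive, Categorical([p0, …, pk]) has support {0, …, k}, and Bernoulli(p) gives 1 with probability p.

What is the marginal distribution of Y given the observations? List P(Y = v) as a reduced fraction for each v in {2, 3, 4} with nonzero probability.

Enumerate traces; 96 have nonzero weight after conditioning:
  (U=0, Z=1, V=0, Y=3, W=0, X=0) weight 1/315
  (U=0, Z=1, V=0, Y=3, W=0, X=1) weight 1/315
  (U=0, Z=1, V=1, Y=3, W=0, X=0) weight 2/315
  (U=0, Z=1, V=1, Y=3, W=0, X=1) weight 2/315
  (U=0, Z=1, V=2, Y=3, W=0, X=0) weight 1/630
  (U=0, Z=1, V=2, Y=3, W=0, X=1) weight 1/630
  (U=0, Z=2, V=0, Y=2, W=0, X=0) weight 1/630
  (U=0, Z=2, V=0, Y=2, W=0, X=1) weight 1/630
  (U=0, Z=2, V=0, Y=4, W=0, X=0) weight 1/630
  … 87 more
Group by Y:
  weight(Y=2) = 1/27
  weight(Y=3) = 4/27
  weight(Y=4) = 1/27
Total weight = 1/27 + 4/27 + 1/27 = 2/9
P(Y=2 | obs) = 1/27 / 2/9 = 1/6
P(Y=3 | obs) = 4/27 / 2/9 = 2/3
P(Y=4 | obs) = 1/27 / 2/9 = 1/6

P(Y=2) = 1/6, P(Y=3) = 2/3, P(Y=4) = 1/6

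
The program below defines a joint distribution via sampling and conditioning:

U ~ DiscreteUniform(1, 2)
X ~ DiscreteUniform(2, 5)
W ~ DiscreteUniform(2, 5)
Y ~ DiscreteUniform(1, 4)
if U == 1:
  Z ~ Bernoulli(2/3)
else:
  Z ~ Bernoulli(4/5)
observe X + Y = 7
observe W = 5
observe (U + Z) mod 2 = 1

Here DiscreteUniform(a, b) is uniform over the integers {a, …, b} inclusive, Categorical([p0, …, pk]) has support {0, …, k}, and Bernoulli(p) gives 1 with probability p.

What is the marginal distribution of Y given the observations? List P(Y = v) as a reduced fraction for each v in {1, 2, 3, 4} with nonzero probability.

P(Y=2) = 1/3, P(Y=3) = 1/3, P(Y=4) = 1/3

Enumerate traces; 6 have nonzero weight after conditioning:
  (U=1, X=3, W=5, Y=4, Z=0) weight 1/384
  (U=1, X=4, W=5, Y=3, Z=0) weight 1/384
  (U=1, X=5, W=5, Y=2, Z=0) weight 1/384
  (U=2, X=3, W=5, Y=4, Z=1) weight 1/160
  (U=2, X=4, W=5, Y=3, Z=1) weight 1/160
  (U=2, X=5, W=5, Y=2, Z=1) weight 1/160
Group by Y:
  weight(Y=2) = 17/1920
  weight(Y=3) = 17/1920
  weight(Y=4) = 17/1920
Total weight = 17/1920 + 17/1920 + 17/1920 = 17/640
P(Y=2 | obs) = 17/1920 / 17/640 = 1/3
P(Y=3 | obs) = 17/1920 / 17/640 = 1/3
P(Y=4 | obs) = 17/1920 / 17/640 = 1/3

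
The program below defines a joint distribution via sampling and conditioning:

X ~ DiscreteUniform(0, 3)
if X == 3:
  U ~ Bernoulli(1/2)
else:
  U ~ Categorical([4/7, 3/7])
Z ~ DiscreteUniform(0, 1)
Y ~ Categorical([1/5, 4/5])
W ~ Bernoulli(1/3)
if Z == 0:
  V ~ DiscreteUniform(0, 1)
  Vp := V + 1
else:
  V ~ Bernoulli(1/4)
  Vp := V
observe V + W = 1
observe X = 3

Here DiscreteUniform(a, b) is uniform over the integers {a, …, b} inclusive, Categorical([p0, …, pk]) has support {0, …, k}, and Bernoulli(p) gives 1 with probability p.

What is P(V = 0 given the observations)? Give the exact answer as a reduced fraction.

Enumerate traces; 16 have nonzero weight after conditioning:
  (X=3, U=0, Z=0, Y=0, W=0, V=1) weight 1/240
  (X=3, U=0, Z=0, Y=0, W=1, V=0) weight 1/480
  (X=3, U=0, Z=0, Y=1, W=0, V=1) weight 1/60
  (X=3, U=0, Z=0, Y=1, W=1, V=0) weight 1/120
  (X=3, U=0, Z=1, Y=0, W=0, V=1) weight 1/480
  (X=3, U=0, Z=1, Y=0, W=1, V=0) weight 1/320
  (X=3, U=0, Z=1, Y=1, W=0, V=1) weight 1/120
  (X=3, U=0, Z=1, Y=1, W=1, V=0) weight 1/80
  … 8 more
Group by V:
  weight(V=0) = 5/96
  weight(V=1) = 1/16
Total weight = 5/96 + 1/16 = 11/96
P(V=0 | obs) = 5/96 / 11/96 = 5/11
P(V=1 | obs) = 1/16 / 11/96 = 6/11

P(V = 0 | obs) = 5/11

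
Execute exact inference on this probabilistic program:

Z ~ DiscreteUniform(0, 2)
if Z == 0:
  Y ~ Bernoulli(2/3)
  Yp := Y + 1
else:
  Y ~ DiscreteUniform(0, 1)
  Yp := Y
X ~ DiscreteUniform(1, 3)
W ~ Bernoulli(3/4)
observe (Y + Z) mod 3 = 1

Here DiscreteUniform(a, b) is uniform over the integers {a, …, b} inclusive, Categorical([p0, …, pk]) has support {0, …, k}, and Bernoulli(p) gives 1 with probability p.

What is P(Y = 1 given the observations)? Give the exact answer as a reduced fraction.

P(Y = 1 | obs) = 4/7

Enumerate traces; 12 have nonzero weight after conditioning:
  (Z=0, Y=1, X=1, W=0) weight 1/54
  (Z=0, Y=1, X=1, W=1) weight 1/18
  (Z=0, Y=1, X=2, W=0) weight 1/54
  (Z=0, Y=1, X=2, W=1) weight 1/18
  (Z=0, Y=1, X=3, W=0) weight 1/54
  (Z=0, Y=1, X=3, W=1) weight 1/18
  (Z=1, Y=0, X=1, W=0) weight 1/72
  (Z=1, Y=0, X=1, W=1) weight 1/24
  … 4 more
Group by Y:
  weight(Y=0) = 1/6
  weight(Y=1) = 2/9
Total weight = 1/6 + 2/9 = 7/18
P(Y=0 | obs) = 1/6 / 7/18 = 3/7
P(Y=1 | obs) = 2/9 / 7/18 = 4/7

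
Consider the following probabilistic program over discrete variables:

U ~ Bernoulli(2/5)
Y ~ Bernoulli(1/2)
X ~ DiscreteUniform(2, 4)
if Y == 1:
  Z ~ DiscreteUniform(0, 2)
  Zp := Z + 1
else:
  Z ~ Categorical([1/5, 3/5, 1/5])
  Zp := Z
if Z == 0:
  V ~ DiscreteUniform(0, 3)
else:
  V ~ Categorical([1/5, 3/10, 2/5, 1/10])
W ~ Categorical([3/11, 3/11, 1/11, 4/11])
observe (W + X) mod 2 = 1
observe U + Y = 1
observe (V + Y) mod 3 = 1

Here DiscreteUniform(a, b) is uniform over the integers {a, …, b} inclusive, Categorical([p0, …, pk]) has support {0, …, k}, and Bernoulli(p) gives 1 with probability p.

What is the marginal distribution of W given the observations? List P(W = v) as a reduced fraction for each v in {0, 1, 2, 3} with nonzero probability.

Enumerate traces; 54 have nonzero weight after conditioning:
  (U=0, Y=1, X=2, Z=0, V=0, W=1) weight 1/440
  (U=0, Y=1, X=2, Z=0, V=0, W=3) weight 1/330
  (U=0, Y=1, X=2, Z=0, V=3, W=1) weight 1/440
  (U=0, Y=1, X=2, Z=0, V=3, W=3) weight 1/330
  (U=0, Y=1, X=2, Z=1, V=0, W=1) weight 1/550
  (U=0, Y=1, X=2, Z=1, V=0, W=3) weight 2/825
  (U=0, Y=1, X=2, Z=1, V=3, W=1) weight 1/1100
  (U=0, Y=1, X=2, Z=1, V=3, W=3) weight 1/825
  (U=0, Y=1, X=3, Z=0, V=0, W=0) weight 1/440
  (U=0, Y=1, X=3, Z=0, V=0, W=2) weight 1/1320
  … 44 more
Group by W:
  weight(W=0) = 21/1375
  weight(W=1) = 42/1375
  weight(W=2) = 7/1375
  weight(W=3) = 56/1375
Total weight = 21/1375 + 42/1375 + 7/1375 + 56/1375 = 126/1375
P(W=0 | obs) = 21/1375 / 126/1375 = 1/6
P(W=1 | obs) = 42/1375 / 126/1375 = 1/3
P(W=2 | obs) = 7/1375 / 126/1375 = 1/18
P(W=3 | obs) = 56/1375 / 126/1375 = 4/9

P(W=0) = 1/6, P(W=1) = 1/3, P(W=2) = 1/18, P(W=3) = 4/9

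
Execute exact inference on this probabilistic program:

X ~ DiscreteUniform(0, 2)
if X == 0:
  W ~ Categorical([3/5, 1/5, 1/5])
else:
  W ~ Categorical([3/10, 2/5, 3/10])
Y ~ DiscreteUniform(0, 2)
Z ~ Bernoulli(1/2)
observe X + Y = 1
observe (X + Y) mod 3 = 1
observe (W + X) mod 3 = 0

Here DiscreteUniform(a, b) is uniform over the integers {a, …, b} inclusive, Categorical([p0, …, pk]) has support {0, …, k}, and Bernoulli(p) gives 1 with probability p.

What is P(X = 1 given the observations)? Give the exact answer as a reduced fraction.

Enumerate traces; 4 have nonzero weight after conditioning:
  (X=0, W=0, Y=1, Z=0) weight 1/30
  (X=0, W=0, Y=1, Z=1) weight 1/30
  (X=1, W=2, Y=0, Z=0) weight 1/60
  (X=1, W=2, Y=0, Z=1) weight 1/60
Group by X:
  weight(X=0) = 1/15
  weight(X=1) = 1/30
Total weight = 1/15 + 1/30 = 1/10
P(X=0 | obs) = 1/15 / 1/10 = 2/3
P(X=1 | obs) = 1/30 / 1/10 = 1/3

P(X = 1 | obs) = 1/3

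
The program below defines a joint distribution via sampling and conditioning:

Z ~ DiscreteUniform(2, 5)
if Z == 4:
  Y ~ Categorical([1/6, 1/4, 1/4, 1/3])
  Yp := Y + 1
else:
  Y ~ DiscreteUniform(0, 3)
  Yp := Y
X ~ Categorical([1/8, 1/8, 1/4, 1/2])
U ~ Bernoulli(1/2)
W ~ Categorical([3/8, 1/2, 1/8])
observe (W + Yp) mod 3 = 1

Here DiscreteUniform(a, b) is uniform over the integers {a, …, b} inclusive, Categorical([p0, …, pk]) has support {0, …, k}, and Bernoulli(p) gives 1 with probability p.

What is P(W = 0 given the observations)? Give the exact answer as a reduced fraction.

Enumerate traces; 128 have nonzero weight after conditioning:
  (Z=2, Y=0, X=0, U=0, W=1) weight 1/512
  (Z=2, Y=0, X=0, U=1, W=1) weight 1/512
  (Z=2, Y=0, X=1, U=0, W=1) weight 1/512
  (Z=2, Y=0, X=1, U=1, W=1) weight 1/512
  (Z=2, Y=0, X=2, U=0, W=1) weight 1/256
  (Z=2, Y=0, X=2, U=1, W=1) weight 1/256
  (Z=2, Y=0, X=3, U=0, W=1) weight 1/128
  (Z=2, Y=0, X=3, U=1, W=1) weight 1/128
  (Z=2, Y=1, X=0, U=0, W=0) weight 3/2048
  (Z=2, Y=2, X=0, U=0, W=2) weight 1/2048
  … 118 more
Group by W:
  weight(W=0) = 15/128
  weight(W=1) = 7/32
  weight(W=2) = 1/32
Total weight = 15/128 + 7/32 + 1/32 = 47/128
P(W=0 | obs) = 15/128 / 47/128 = 15/47
P(W=1 | obs) = 7/32 / 47/128 = 28/47
P(W=2 | obs) = 1/32 / 47/128 = 4/47

P(W = 0 | obs) = 15/47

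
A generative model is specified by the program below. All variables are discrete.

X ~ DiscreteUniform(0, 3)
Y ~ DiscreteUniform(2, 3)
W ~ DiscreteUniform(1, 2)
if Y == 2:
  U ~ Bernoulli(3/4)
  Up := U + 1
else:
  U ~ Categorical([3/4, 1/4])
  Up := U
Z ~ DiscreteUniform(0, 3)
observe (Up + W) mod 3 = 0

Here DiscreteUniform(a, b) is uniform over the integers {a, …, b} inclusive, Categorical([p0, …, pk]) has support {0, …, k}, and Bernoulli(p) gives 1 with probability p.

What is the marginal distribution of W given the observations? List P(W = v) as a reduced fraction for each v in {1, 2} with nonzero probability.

Enumerate traces; 48 have nonzero weight after conditioning:
  (X=0, Y=2, W=1, U=1, Z=0) weight 3/256
  (X=0, Y=2, W=1, U=1, Z=1) weight 3/256
  (X=0, Y=2, W=1, U=1, Z=2) weight 3/256
  (X=0, Y=2, W=1, U=1, Z=3) weight 3/256
  (X=0, Y=2, W=2, U=0, Z=0) weight 1/256
  (X=0, Y=2, W=2, U=0, Z=1) weight 1/256
  (X=0, Y=2, W=2, U=0, Z=2) weight 1/256
  (X=0, Y=2, W=2, U=0, Z=3) weight 1/256
  … 40 more
Group by W:
  weight(W=1) = 3/16
  weight(W=2) = 1/8
Total weight = 3/16 + 1/8 = 5/16
P(W=1 | obs) = 3/16 / 5/16 = 3/5
P(W=2 | obs) = 1/8 / 5/16 = 2/5

P(W=1) = 3/5, P(W=2) = 2/5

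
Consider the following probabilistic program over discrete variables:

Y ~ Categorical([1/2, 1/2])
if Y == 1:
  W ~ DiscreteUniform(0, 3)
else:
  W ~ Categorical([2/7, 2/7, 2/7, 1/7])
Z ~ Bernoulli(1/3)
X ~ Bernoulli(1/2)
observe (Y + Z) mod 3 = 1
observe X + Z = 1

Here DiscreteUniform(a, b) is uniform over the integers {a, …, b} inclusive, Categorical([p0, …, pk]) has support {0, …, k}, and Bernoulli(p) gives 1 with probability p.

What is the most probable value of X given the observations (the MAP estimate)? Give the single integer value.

Enumerate traces; 8 have nonzero weight after conditioning:
  (Y=0, W=0, Z=1, X=0) weight 1/42
  (Y=0, W=1, Z=1, X=0) weight 1/42
  (Y=0, W=2, Z=1, X=0) weight 1/42
  (Y=0, W=3, Z=1, X=0) weight 1/84
  (Y=1, W=0, Z=0, X=1) weight 1/24
  (Y=1, W=1, Z=0, X=1) weight 1/24
  (Y=1, W=2, Z=0, X=1) weight 1/24
  (Y=1, W=3, Z=0, X=1) weight 1/24
Group by X:
  weight(X=0) = 1/12
  weight(X=1) = 1/6
Total weight = 1/12 + 1/6 = 1/4
P(X=0 | obs) = 1/12 / 1/4 = 1/3
P(X=1 | obs) = 1/6 / 1/4 = 2/3
argmax = 1

argmax_v P(X = v | obs) = 1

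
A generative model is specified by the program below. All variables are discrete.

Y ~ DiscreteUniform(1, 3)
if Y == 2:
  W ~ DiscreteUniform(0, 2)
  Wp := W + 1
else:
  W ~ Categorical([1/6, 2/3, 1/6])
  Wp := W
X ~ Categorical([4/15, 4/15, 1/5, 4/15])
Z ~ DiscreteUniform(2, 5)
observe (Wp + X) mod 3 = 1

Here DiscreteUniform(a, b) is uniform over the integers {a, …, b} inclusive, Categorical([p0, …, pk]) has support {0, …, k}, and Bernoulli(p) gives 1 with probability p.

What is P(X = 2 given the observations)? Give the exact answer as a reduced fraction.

P(X = 2 | obs) = 1/9

Enumerate traces; 48 have nonzero weight after conditioning:
  (Y=1, W=0, X=1, Z=2) weight 1/270
  (Y=1, W=0, X=1, Z=3) weight 1/270
  (Y=1, W=0, X=1, Z=4) weight 1/270
  (Y=1, W=0, X=1, Z=5) weight 1/270
  (Y=1, W=1, X=0, Z=2) weight 2/135
  (Y=1, W=1, X=0, Z=3) weight 2/135
  (Y=1, W=1, X=0, Z=4) weight 2/135
  (Y=1, W=1, X=0, Z=5) weight 2/135
  (Y=1, W=1, X=3, Z=2) weight 2/135
  (Y=1, W=2, X=2, Z=2) weight 1/360
  … 38 more
Group by X:
  weight(X=0) = 4/27
  weight(X=1) = 8/135
  weight(X=2) = 2/45
  weight(X=3) = 4/27
Total weight = 4/27 + 8/135 + 2/45 + 4/27 = 2/5
P(X=0 | obs) = 4/27 / 2/5 = 10/27
P(X=1 | obs) = 8/135 / 2/5 = 4/27
P(X=2 | obs) = 2/45 / 2/5 = 1/9
P(X=3 | obs) = 4/27 / 2/5 = 10/27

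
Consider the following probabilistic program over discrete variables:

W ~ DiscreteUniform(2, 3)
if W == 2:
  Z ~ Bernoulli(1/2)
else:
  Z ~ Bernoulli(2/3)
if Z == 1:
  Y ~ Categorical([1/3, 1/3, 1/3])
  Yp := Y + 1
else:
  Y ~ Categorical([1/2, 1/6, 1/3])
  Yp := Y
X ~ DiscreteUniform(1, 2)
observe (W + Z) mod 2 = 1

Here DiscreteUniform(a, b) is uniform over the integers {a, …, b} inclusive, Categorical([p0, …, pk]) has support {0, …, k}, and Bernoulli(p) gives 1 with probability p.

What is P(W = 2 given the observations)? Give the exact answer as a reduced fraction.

P(W = 2 | obs) = 3/5

Enumerate traces; 12 have nonzero weight after conditioning:
  (W=2, Z=1, Y=0, X=1) weight 1/24
  (W=2, Z=1, Y=0, X=2) weight 1/24
  (W=2, Z=1, Y=1, X=1) weight 1/24
  (W=2, Z=1, Y=1, X=2) weight 1/24
  (W=2, Z=1, Y=2, X=1) weight 1/24
  (W=2, Z=1, Y=2, X=2) weight 1/24
  (W=3, Z=0, Y=0, X=1) weight 1/24
  (W=3, Z=0, Y=0, X=2) weight 1/24
  … 4 more
Group by W:
  weight(W=2) = 1/4
  weight(W=3) = 1/6
Total weight = 1/4 + 1/6 = 5/12
P(W=2 | obs) = 1/4 / 5/12 = 3/5
P(W=3 | obs) = 1/6 / 5/12 = 2/5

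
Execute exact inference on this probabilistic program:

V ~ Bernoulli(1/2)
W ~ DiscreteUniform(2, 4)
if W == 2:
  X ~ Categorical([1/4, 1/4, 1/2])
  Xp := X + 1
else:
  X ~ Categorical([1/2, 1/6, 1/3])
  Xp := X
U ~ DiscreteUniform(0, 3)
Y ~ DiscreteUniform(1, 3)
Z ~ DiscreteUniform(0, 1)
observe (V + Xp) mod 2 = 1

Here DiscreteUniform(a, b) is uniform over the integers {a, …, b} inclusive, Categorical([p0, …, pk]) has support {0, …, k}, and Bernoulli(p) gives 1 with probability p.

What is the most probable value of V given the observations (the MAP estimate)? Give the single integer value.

argmax_v P(V = v | obs) = 1

Enumerate traces; 216 have nonzero weight after conditioning:
  (V=0, W=2, X=0, U=0, Y=1, Z=0) weight 1/576
  (V=0, W=2, X=0, U=0, Y=1, Z=1) weight 1/576
  (V=0, W=2, X=0, U=0, Y=2, Z=0) weight 1/576
  (V=0, W=2, X=0, U=0, Y=2, Z=1) weight 1/576
  (V=0, W=2, X=0, U=0, Y=3, Z=0) weight 1/576
  (V=0, W=2, X=0, U=0, Y=3, Z=1) weight 1/576
  (V=0, W=2, X=0, U=1, Y=1, Z=0) weight 1/576
  (V=0, W=2, X=0, U=1, Y=1, Z=1) weight 1/576
  (V=1, W=2, X=1, U=0, Y=1, Z=0) weight 1/576
  … 207 more
Group by V:
  weight(V=0) = 13/72
  weight(V=1) = 23/72
Total weight = 13/72 + 23/72 = 1/2
P(V=0 | obs) = 13/72 / 1/2 = 13/36
P(V=1 | obs) = 23/72 / 1/2 = 23/36
argmax = 1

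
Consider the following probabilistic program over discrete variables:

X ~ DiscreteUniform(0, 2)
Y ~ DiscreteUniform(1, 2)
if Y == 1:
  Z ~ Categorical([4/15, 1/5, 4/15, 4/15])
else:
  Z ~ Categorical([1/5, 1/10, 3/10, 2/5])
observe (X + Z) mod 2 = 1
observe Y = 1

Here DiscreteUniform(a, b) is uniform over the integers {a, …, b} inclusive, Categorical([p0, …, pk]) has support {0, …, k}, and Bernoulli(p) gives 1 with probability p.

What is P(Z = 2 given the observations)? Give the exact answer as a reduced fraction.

P(Z = 2 | obs) = 2/11

Enumerate traces; 6 have nonzero weight after conditioning:
  (X=0, Y=1, Z=1) weight 1/30
  (X=0, Y=1, Z=3) weight 2/45
  (X=1, Y=1, Z=0) weight 2/45
  (X=1, Y=1, Z=2) weight 2/45
  (X=2, Y=1, Z=1) weight 1/30
  (X=2, Y=1, Z=3) weight 2/45
Group by Z:
  weight(Z=0) = 2/45
  weight(Z=1) = 1/15
  weight(Z=2) = 2/45
  weight(Z=3) = 4/45
Total weight = 2/45 + 1/15 + 2/45 + 4/45 = 11/45
P(Z=0 | obs) = 2/45 / 11/45 = 2/11
P(Z=1 | obs) = 1/15 / 11/45 = 3/11
P(Z=2 | obs) = 2/45 / 11/45 = 2/11
P(Z=3 | obs) = 4/45 / 11/45 = 4/11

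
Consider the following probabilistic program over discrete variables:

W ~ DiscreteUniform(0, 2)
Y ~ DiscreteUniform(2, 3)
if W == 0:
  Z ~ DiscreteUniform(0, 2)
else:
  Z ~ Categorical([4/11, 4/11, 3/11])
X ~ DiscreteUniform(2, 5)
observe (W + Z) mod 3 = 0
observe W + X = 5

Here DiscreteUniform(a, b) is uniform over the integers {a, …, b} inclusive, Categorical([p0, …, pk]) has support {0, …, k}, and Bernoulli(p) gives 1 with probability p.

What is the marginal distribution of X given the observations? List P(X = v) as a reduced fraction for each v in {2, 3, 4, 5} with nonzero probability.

P(X=3) = 3/8, P(X=4) = 9/32, P(X=5) = 11/32

Enumerate traces; 6 have nonzero weight after conditioning:
  (W=0, Y=2, Z=0, X=5) weight 1/72
  (W=0, Y=3, Z=0, X=5) weight 1/72
  (W=1, Y=2, Z=2, X=4) weight 1/88
  (W=1, Y=3, Z=2, X=4) weight 1/88
  (W=2, Y=2, Z=1, X=3) weight 1/66
  (W=2, Y=3, Z=1, X=3) weight 1/66
Group by X:
  weight(X=3) = 1/33
  weight(X=4) = 1/44
  weight(X=5) = 1/36
Total weight = 1/33 + 1/44 + 1/36 = 8/99
P(X=3 | obs) = 1/33 / 8/99 = 3/8
P(X=4 | obs) = 1/44 / 8/99 = 9/32
P(X=5 | obs) = 1/36 / 8/99 = 11/32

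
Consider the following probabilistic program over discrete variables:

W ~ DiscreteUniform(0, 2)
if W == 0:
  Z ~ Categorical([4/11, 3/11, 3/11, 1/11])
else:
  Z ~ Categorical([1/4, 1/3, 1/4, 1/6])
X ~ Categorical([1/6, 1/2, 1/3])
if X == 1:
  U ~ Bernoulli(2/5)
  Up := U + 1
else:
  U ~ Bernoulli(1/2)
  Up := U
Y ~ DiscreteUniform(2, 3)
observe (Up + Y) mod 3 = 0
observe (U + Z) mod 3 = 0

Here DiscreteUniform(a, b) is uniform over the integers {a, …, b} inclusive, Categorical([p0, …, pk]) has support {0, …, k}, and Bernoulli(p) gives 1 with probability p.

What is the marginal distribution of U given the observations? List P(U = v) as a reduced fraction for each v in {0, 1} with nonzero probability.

P(U=0) = 11/14, P(U=1) = 3/14

Enumerate traces; 24 have nonzero weight after conditioning:
  (W=0, Z=0, X=0, U=0, Y=3) weight 1/198
  (W=0, Z=0, X=1, U=0, Y=2) weight 1/55
  (W=0, Z=0, X=2, U=0, Y=3) weight 1/99
  (W=0, Z=2, X=0, U=1, Y=2) weight 1/264
  (W=0, Z=2, X=2, U=1, Y=2) weight 1/132
  (W=0, Z=3, X=0, U=0, Y=3) weight 1/792
  (W=0, Z=3, X=1, U=0, Y=2) weight 1/220
  (W=0, Z=3, X=2, U=0, Y=3) weight 1/396
  … 16 more
Group by U:
  weight(U=0) = 17/144
  weight(U=1) = 17/528
Total weight = 17/144 + 17/528 = 119/792
P(U=0 | obs) = 17/144 / 119/792 = 11/14
P(U=1 | obs) = 17/528 / 119/792 = 3/14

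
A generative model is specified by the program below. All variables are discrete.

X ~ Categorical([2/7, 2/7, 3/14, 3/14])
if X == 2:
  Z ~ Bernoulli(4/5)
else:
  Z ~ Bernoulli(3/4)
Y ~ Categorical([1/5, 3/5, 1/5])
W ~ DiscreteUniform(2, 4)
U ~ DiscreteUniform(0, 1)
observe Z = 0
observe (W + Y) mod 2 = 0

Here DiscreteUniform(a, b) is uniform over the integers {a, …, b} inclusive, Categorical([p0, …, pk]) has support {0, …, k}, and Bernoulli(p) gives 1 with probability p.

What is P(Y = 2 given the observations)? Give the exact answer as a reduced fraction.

P(Y = 2 | obs) = 2/7

Enumerate traces; 40 have nonzero weight after conditioning:
  (X=0, Z=0, Y=0, W=2, U=0) weight 1/420
  (X=0, Z=0, Y=0, W=2, U=1) weight 1/420
  (X=0, Z=0, Y=0, W=4, U=0) weight 1/420
  (X=0, Z=0, Y=0, W=4, U=1) weight 1/420
  (X=0, Z=0, Y=1, W=3, U=0) weight 1/140
  (X=0, Z=0, Y=1, W=3, U=1) weight 1/140
  (X=0, Z=0, Y=2, W=2, U=0) weight 1/420
  (X=0, Z=0, Y=2, W=2, U=1) weight 1/420
  … 32 more
Group by Y:
  weight(Y=0) = 67/2100
  weight(Y=1) = 67/1400
  weight(Y=2) = 67/2100
Total weight = 67/2100 + 67/1400 + 67/2100 = 67/600
P(Y=0 | obs) = 67/2100 / 67/600 = 2/7
P(Y=1 | obs) = 67/1400 / 67/600 = 3/7
P(Y=2 | obs) = 67/2100 / 67/600 = 2/7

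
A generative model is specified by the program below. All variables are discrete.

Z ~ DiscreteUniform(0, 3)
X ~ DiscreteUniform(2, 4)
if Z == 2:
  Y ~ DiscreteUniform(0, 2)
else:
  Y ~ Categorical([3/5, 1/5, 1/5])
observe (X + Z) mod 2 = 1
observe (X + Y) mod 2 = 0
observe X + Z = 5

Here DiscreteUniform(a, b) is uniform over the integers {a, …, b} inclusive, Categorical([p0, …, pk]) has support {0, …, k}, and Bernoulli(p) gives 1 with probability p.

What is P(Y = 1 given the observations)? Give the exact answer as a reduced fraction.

P(Y = 1 | obs) = 5/29

Enumerate traces; 5 have nonzero weight after conditioning:
  (Z=1, X=4, Y=0) weight 1/20
  (Z=1, X=4, Y=2) weight 1/60
  (Z=2, X=3, Y=1) weight 1/36
  (Z=3, X=2, Y=0) weight 1/20
  (Z=3, X=2, Y=2) weight 1/60
Group by Y:
  weight(Y=0) = 1/10
  weight(Y=1) = 1/36
  weight(Y=2) = 1/30
Total weight = 1/10 + 1/36 + 1/30 = 29/180
P(Y=0 | obs) = 1/10 / 29/180 = 18/29
P(Y=1 | obs) = 1/36 / 29/180 = 5/29
P(Y=2 | obs) = 1/30 / 29/180 = 6/29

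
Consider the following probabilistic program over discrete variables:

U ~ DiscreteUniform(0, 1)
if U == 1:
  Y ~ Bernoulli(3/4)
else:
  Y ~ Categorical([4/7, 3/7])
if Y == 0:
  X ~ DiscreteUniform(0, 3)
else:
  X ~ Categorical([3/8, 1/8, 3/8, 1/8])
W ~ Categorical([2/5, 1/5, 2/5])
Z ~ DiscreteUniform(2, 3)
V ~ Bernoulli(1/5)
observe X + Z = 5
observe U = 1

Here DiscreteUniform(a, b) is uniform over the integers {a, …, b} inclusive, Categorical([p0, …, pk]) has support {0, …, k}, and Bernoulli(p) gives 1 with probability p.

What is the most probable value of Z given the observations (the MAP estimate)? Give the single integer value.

Enumerate traces; 24 have nonzero weight after conditioning:
  (U=1, Y=0, X=2, W=0, Z=3, V=0) weight 1/200
  (U=1, Y=0, X=2, W=0, Z=3, V=1) weight 1/800
  (U=1, Y=0, X=2, W=1, Z=3, V=0) weight 1/400
  (U=1, Y=0, X=2, W=1, Z=3, V=1) weight 1/1600
  (U=1, Y=0, X=2, W=2, Z=3, V=0) weight 1/200
  (U=1, Y=0, X=2, W=2, Z=3, V=1) weight 1/800
  (U=1, Y=0, X=3, W=0, Z=2, V=0) weight 1/200
  (U=1, Y=0, X=3, W=0, Z=2, V=1) weight 1/800
  … 16 more
Group by Z:
  weight(Z=2) = 5/128
  weight(Z=3) = 11/128
Total weight = 5/128 + 11/128 = 1/8
P(Z=2 | obs) = 5/128 / 1/8 = 5/16
P(Z=3 | obs) = 11/128 / 1/8 = 11/16
argmax = 3

argmax_v P(Z = v | obs) = 3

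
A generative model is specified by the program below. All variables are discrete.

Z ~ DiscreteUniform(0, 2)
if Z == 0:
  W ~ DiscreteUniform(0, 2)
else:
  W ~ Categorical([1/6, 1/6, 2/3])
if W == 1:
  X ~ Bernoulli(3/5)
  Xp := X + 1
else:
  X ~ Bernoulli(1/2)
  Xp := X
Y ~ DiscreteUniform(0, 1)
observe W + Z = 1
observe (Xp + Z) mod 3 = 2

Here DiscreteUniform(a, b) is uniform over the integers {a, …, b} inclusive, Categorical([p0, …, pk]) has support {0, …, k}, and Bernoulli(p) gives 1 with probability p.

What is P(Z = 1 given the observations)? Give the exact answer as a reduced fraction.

P(Z = 1 | obs) = 5/17

Enumerate traces; 4 have nonzero weight after conditioning:
  (Z=0, W=1, X=1, Y=0) weight 1/30
  (Z=0, W=1, X=1, Y=1) weight 1/30
  (Z=1, W=0, X=1, Y=0) weight 1/72
  (Z=1, W=0, X=1, Y=1) weight 1/72
Group by Z:
  weight(Z=0) = 1/15
  weight(Z=1) = 1/36
Total weight = 1/15 + 1/36 = 17/180
P(Z=0 | obs) = 1/15 / 17/180 = 12/17
P(Z=1 | obs) = 1/36 / 17/180 = 5/17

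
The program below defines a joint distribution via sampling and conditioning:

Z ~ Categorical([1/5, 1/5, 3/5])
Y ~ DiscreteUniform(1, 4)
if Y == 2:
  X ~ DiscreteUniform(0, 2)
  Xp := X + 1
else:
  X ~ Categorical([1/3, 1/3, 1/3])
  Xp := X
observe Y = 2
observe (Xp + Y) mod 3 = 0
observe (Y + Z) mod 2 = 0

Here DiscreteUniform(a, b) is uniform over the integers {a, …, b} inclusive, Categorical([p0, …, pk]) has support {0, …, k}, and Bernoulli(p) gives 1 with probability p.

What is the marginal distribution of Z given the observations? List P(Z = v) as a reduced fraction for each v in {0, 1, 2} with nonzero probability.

Enumerate traces; 2 have nonzero weight after conditioning:
  (Z=0, Y=2, X=0) weight 1/60
  (Z=2, Y=2, X=0) weight 1/20
Group by Z:
  weight(Z=0) = 1/60
  weight(Z=2) = 1/20
Total weight = 1/60 + 1/20 = 1/15
P(Z=0 | obs) = 1/60 / 1/15 = 1/4
P(Z=2 | obs) = 1/20 / 1/15 = 3/4

P(Z=0) = 1/4, P(Z=2) = 3/4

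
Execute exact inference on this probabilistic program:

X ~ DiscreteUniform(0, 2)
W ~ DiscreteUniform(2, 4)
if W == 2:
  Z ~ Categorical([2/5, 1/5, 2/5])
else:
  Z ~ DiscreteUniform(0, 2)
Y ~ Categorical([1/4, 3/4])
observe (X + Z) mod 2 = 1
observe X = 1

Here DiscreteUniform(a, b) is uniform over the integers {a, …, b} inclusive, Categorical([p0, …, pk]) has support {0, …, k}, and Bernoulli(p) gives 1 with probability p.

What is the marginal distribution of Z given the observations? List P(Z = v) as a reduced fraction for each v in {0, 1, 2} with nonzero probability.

Enumerate traces; 12 have nonzero weight after conditioning:
  (X=1, W=2, Z=0, Y=0) weight 1/90
  (X=1, W=2, Z=0, Y=1) weight 1/30
  (X=1, W=2, Z=2, Y=0) weight 1/90
  (X=1, W=2, Z=2, Y=1) weight 1/30
  (X=1, W=3, Z=0, Y=0) weight 1/108
  (X=1, W=3, Z=0, Y=1) weight 1/36
  (X=1, W=3, Z=2, Y=0) weight 1/108
  (X=1, W=3, Z=2, Y=1) weight 1/36
  … 4 more
Group by Z:
  weight(Z=0) = 16/135
  weight(Z=2) = 16/135
Total weight = 16/135 + 16/135 = 32/135
P(Z=0 | obs) = 16/135 / 32/135 = 1/2
P(Z=2 | obs) = 16/135 / 32/135 = 1/2

P(Z=0) = 1/2, P(Z=2) = 1/2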